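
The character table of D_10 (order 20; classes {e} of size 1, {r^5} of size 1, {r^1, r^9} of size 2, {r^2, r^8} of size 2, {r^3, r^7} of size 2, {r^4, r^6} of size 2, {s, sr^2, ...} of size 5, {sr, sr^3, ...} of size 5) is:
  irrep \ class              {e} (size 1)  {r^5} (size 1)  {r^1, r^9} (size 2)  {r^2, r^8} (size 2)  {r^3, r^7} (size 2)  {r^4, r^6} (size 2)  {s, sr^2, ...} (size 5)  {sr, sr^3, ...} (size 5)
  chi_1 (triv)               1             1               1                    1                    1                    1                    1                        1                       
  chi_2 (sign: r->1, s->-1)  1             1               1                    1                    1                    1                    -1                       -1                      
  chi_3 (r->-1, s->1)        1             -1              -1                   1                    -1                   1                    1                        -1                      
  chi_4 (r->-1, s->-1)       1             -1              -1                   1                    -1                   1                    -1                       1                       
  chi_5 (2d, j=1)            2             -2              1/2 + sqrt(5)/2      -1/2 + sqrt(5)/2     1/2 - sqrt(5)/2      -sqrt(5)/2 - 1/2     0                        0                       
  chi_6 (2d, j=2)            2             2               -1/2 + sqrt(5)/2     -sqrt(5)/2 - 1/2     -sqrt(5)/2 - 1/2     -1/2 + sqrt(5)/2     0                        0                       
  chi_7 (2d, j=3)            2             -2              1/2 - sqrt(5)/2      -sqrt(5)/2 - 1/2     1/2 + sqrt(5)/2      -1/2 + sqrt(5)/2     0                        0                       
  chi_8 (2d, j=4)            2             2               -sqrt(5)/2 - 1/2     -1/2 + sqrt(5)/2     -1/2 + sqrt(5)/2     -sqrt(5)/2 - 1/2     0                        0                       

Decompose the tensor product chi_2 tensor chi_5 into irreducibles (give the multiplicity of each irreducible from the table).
chi_2 tensor chi_5 = chi_5 (all other irreducibles have multiplicity 0).

Reasoning: The character of a tensor product is the pointwise product (chi_2 * chi_5)(C) = chi_2(C) * chi_5(C):
  {e}: (1)*(2), {r^5}: (1)*(-2), {r^1, r^9}: (1)*(1/2 + sqrt(5)/2), {r^2, r^8}: (1)*(-1/2 + sqrt(5)/2), {r^3, r^7}: (1)*(1/2 - sqrt(5)/2), {r^4, r^6}: (1)*(-sqrt(5)/2 - 1/2), {s, sr^2, ...}: (-1)*(0), {sr, sr^3, ...}: (-1)*(0)
so (chi_2 * chi_5) takes values
  {e} -> 2, {r^5} -> -2, {r^1, r^9} -> 1/2 + sqrt(5)/2, {r^2, r^8} -> -1/2 + sqrt(5)/2, {r^3, r^7} -> 1/2 - sqrt(5)/2, {r^4, r^6} -> -sqrt(5)/2 - 1/2, {s, sr^2, ...} -> 0, {sr, sr^3, ...} -> 0.
Now take the inner product of this character with each irreducible chi from the table, <chi_2*chi_5, chi> = (1/20) sum_C |C| (chi_2*chi_5)(C) conj(chi(C)):
  <chi_2*chi_5, chi_1> = (1/20)[1*(2)*conj(1) + 1*(-2)*conj(1) + 2*(1/2 + sqrt(5)/2)*conj(1) + 2*(-1/2 + sqrt(5)/2)*conj(1) + 2*(1/2 - sqrt(5)/2)*conj(1) + 2*(-sqrt(5)/2 - 1/2)*conj(1) + 5*(0)*conj(1) + 5*(0)*conj(1)]
      = (1/20)[(2) + (-2) + (1 + sqrt(5)) + (-1 + sqrt(5)) + (1 - sqrt(5)) + (-sqrt(5) - 1) + (0) + (0)] = 0/20 = 0
  <chi_2*chi_5, chi_2> = (1/20)[1*(2)*conj(1) + 1*(-2)*conj(1) + 2*(1/2 + sqrt(5)/2)*conj(1) + 2*(-1/2 + sqrt(5)/2)*conj(1) + 2*(1/2 - sqrt(5)/2)*conj(1) + 2*(-sqrt(5)/2 - 1/2)*conj(1) + 5*(0)*conj(-1) + 5*(0)*conj(-1)]
      = (1/20)[(2) + (-2) + (1 + sqrt(5)) + (-1 + sqrt(5)) + (1 - sqrt(5)) + (-sqrt(5) - 1) + (0) + (0)] = 0/20 = 0
  <chi_2*chi_5, chi_3> = (1/20)[1*(2)*conj(1) + 1*(-2)*conj(-1) + 2*(1/2 + sqrt(5)/2)*conj(-1) + 2*(-1/2 + sqrt(5)/2)*conj(1) + 2*(1/2 - sqrt(5)/2)*conj(-1) + 2*(-sqrt(5)/2 - 1/2)*conj(1) + 5*(0)*conj(1) + 5*(0)*conj(-1)]
      = (1/20)[(2) + (2) + (-sqrt(5) - 1) + (-1 + sqrt(5)) + (-1 + sqrt(5)) + (-sqrt(5) - 1) + (0) + (0)] = 0/20 = 0
  <chi_2*chi_5, chi_4> = (1/20)[1*(2)*conj(1) + 1*(-2)*conj(-1) + 2*(1/2 + sqrt(5)/2)*conj(-1) + 2*(-1/2 + sqrt(5)/2)*conj(1) + 2*(1/2 - sqrt(5)/2)*conj(-1) + 2*(-sqrt(5)/2 - 1/2)*conj(1) + 5*(0)*conj(-1) + 5*(0)*conj(1)]
      = (1/20)[(2) + (2) + (-sqrt(5) - 1) + (-1 + sqrt(5)) + (-1 + sqrt(5)) + (-sqrt(5) - 1) + (0) + (0)] = 0/20 = 0
  <chi_2*chi_5, chi_5> = (1/20)[1*(2)*conj(2) + 1*(-2)*conj(-2) + 2*(1/2 + sqrt(5)/2)*conj(1/2 + sqrt(5)/2) + 2*(-1/2 + sqrt(5)/2)*conj(-1/2 + sqrt(5)/2) + 2*(1/2 - sqrt(5)/2)*conj(1/2 - sqrt(5)/2) + 2*(-sqrt(5)/2 - 1/2)*conj(-sqrt(5)/2 - 1/2) + 5*(0)*conj(0) + 5*(0)*conj(0)]
      = (1/20)[(4) + (4) + (sqrt(5) + 3) + (3 - sqrt(5)) + (3 - sqrt(5)) + (sqrt(5) + 3) + (0) + (0)] = 20/20 = 1
  <chi_2*chi_5, chi_6> = (1/20)[1*(2)*conj(2) + 1*(-2)*conj(2) + 2*(1/2 + sqrt(5)/2)*conj(-1/2 + sqrt(5)/2) + 2*(-1/2 + sqrt(5)/2)*conj(-sqrt(5)/2 - 1/2) + 2*(1/2 - sqrt(5)/2)*conj(-sqrt(5)/2 - 1/2) + 2*(-sqrt(5)/2 - 1/2)*conj(-1/2 + sqrt(5)/2) + 5*(0)*conj(0) + 5*(0)*conj(0)]
      = (1/20)[(4) + (-4) + (2) + (-2) + (2) + (-2) + (0) + (0)] = 0/20 = 0
  <chi_2*chi_5, chi_7> = (1/20)[1*(2)*conj(2) + 1*(-2)*conj(-2) + 2*(1/2 + sqrt(5)/2)*conj(1/2 - sqrt(5)/2) + 2*(-1/2 + sqrt(5)/2)*conj(-sqrt(5)/2 - 1/2) + 2*(1/2 - sqrt(5)/2)*conj(1/2 + sqrt(5)/2) + 2*(-sqrt(5)/2 - 1/2)*conj(-1/2 + sqrt(5)/2) + 5*(0)*conj(0) + 5*(0)*conj(0)]
      = (1/20)[(4) + (4) + (-2) + (-2) + (-2) + (-2) + (0) + (0)] = 0/20 = 0
  <chi_2*chi_5, chi_8> = (1/20)[1*(2)*conj(2) + 1*(-2)*conj(2) + 2*(1/2 + sqrt(5)/2)*conj(-sqrt(5)/2 - 1/2) + 2*(-1/2 + sqrt(5)/2)*conj(-1/2 + sqrt(5)/2) + 2*(1/2 - sqrt(5)/2)*conj(-1/2 + sqrt(5)/2) + 2*(-sqrt(5)/2 - 1/2)*conj(-sqrt(5)/2 - 1/2) + 5*(0)*conj(0) + 5*(0)*conj(0)]
      = (1/20)[(4) + (-4) + (-3 - sqrt(5)) + (3 - sqrt(5)) + (-3 + sqrt(5)) + (sqrt(5) + 3) + (0) + (0)] = 0/20 = 0
Hence the multiplicities are chi_5: 1. Dimension check: dim(chi_2)*dim(chi_5) = 1*2 = 2 and sum (mult * dim) = 1*2 = 2.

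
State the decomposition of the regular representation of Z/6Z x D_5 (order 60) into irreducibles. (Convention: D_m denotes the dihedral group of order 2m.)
Each irreducible V_i of dimension d_i appears with multiplicity d_i, i.e. rho_reg = (direct sum over all irreducibles V_i) d_i V_i. The irreducible dimensions for Z/6Z x D_5 are 1, 1, 1, 1, 1, 1, 1, 1, 1, 1, 1, 1, 2, 2, 2, 2, 2, 2, 2, 2, 2, 2, 2, 2: 12 irreducibles of dimension 1, each with multiplicity 1; 12 irreducibles of dimension 2, each with multiplicity 2. Total dimension 12*1*1 + 12*2*2 = 60 = |G|.

Justification: General theorem: in the regular representation of a finite group G, each irreducible appears with multiplicity equal to its dimension. Check: dim(rho_reg) = sum d_i^2 = 1 + 1 + 1 + 1 + 1 + 1 + 1 + 1 + 1 + 1 + 1 + 1 + 4 + 4 + 4 + 4 + 4 + 4 + 4 + 4 + 4 + 4 + 4 + 4 = 60 = |G|.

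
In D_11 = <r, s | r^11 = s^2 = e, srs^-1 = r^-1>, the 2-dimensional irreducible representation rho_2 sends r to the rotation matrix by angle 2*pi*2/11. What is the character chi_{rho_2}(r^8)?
chi_{rho_2}(r^8) = 2*cos(2*pi*2*8/11) = -2*cos(pi/11)

Explanation: rho_2(r^8) is rotation by angle 2*pi*2*8/11, whose trace is 2*cos(2*pi*2*8/11) = -2*cos(pi/11).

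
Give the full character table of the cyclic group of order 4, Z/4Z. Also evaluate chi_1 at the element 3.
Character table of Z/4Z (irreps indexed chi_0,...,chi_3 with chi_k(m) = zeta_4^(k*m), zeta_4 = exp(2*pi*i/4)):
  irrep \ class  {0} (size 1)  {1} (size 1)  {2} (size 1)  {3} (size 1)
  chi_0          1             1             1             1           
  chi_1          1             I             -1            -I          
  chi_2          1             -1            1             -1          
  chi_3          1             -I            -1            I           

Spot check: chi_1(3) = zeta_4^(1*3) = zeta_4^3 = -I.

Explanation: Z/4Z is abelian, so all 4 irreducible complex representations are 1-dimensional. They are given by chi_k(m) = zeta_4^(k*m) for k = 0,...,3. Row orthogonality: sum_m chi_k(m) conj(chi_l(m)) = 4 * [k = l].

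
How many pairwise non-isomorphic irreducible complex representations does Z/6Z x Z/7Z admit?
42

The number of irreducible complex representations of a finite group equals its number of conjugacy classes. Z/6Z x Z/7Z is abelian of order 42, so every element is its own conjugacy class: 42 classes, so Z/6Z x Z/7Z (order 42) has exactly 42 irreducible complex representations.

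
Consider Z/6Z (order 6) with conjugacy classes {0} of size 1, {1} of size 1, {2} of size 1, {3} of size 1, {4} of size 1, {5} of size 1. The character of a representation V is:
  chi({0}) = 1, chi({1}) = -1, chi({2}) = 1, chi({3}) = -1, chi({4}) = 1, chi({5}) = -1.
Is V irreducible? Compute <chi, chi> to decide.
Irreducible: <chi, chi> = 1.

Solution. <chi, chi> = (1/|G|) sum_C |C| * |chi(C)|^2 = (1/6)[1*|1|^2 + 1*|-1|^2 + 1*|1|^2 + 1*|-1|^2 + 1*|1|^2 + 1*|-1|^2]
  = (1/6)[(1) + (1) + (1) + (1) + (1) + (1)] = 6/6 = 1.
(Exp terms are combined using exp(i*s)*conj(exp(i*t)) = exp(i*(s-t)), and sums of them are collapsed using the identity that for every m > 1 the m distinct m-th roots of unity sum to 0, e.g. 1 + exp(2*I*pi/3) + exp(-2*I*pi/3) = 0.)
A character is irreducible iff <chi, chi> = 1, so this representation is irreducible.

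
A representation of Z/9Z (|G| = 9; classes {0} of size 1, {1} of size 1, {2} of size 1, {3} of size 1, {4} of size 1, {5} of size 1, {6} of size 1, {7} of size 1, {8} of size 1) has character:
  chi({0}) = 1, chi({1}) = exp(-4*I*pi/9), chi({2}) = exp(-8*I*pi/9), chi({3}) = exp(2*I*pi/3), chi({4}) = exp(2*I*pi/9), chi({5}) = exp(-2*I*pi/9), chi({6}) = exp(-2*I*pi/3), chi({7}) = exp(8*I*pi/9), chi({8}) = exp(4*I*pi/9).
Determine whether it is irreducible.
Irreducible: <chi, chi> = 1.

Argument: <chi, chi> = (1/|G|) sum_C |C| * |chi(C)|^2 = (1/9)[1*|1|^2 + 1*|exp(-4*I*pi/9)|^2 + 1*|exp(-8*I*pi/9)|^2 + 1*|exp(2*I*pi/3)|^2 + 1*|exp(2*I*pi/9)|^2 + 1*|exp(-2*I*pi/9)|^2 + 1*|exp(-2*I*pi/3)|^2 + 1*|exp(8*I*pi/9)|^2 + 1*|exp(4*I*pi/9)|^2]
  = (1/9)[(1) + (1) + (1) + (1) + (1) + (1) + (1) + (1) + (1)] = 9/9 = 1.
(Exp terms are combined using exp(i*s)*conj(exp(i*t)) = exp(i*(s-t)), and sums of them are collapsed using the identity that for every m > 1 the m distinct m-th roots of unity sum to 0, e.g. 1 + exp(2*I*pi/3) + exp(-2*I*pi/3) = 0.)
A character is irreducible iff <chi, chi> = 1, so this representation is irreducible.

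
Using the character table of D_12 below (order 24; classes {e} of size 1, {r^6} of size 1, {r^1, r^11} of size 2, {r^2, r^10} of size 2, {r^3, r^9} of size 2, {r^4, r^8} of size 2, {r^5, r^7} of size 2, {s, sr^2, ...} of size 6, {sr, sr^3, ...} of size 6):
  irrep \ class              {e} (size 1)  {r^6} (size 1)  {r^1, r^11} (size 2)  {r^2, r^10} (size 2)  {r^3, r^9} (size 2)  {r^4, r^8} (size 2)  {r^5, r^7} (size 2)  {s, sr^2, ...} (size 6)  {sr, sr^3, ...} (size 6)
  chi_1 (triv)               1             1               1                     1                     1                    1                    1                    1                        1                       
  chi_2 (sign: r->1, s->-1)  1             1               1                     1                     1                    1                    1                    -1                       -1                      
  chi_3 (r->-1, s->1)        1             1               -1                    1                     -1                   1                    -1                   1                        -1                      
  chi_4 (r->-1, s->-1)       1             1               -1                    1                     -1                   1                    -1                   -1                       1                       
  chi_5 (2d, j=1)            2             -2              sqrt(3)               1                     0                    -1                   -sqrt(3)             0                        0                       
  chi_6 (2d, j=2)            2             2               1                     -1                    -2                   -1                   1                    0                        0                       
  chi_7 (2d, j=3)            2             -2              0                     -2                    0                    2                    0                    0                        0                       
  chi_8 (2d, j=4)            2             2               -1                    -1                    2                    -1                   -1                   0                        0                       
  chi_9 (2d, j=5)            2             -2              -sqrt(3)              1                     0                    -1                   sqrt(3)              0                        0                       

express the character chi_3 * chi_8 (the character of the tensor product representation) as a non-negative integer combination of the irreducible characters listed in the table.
chi_3 tensor chi_8 = chi_6 (all other irreducibles have multiplicity 0).

The character of a tensor product is the pointwise product (chi_3 * chi_8)(C) = chi_3(C) * chi_8(C):
  {e}: (1)*(2), {r^6}: (1)*(2), {r^1, r^11}: (-1)*(-1), {r^2, r^10}: (1)*(-1), {r^3, r^9}: (-1)*(2), {r^4, r^8}: (1)*(-1), {r^5, r^7}: (-1)*(-1), {s, sr^2, ...}: (1)*(0), {sr, sr^3, ...}: (-1)*(0)
so (chi_3 * chi_8) takes values
  {e} -> 2, {r^6} -> 2, {r^1, r^11} -> 1, {r^2, r^10} -> -1, {r^3, r^9} -> -2, {r^4, r^8} -> -1, {r^5, r^7} -> 1, {s, sr^2, ...} -> 0, {sr, sr^3, ...} -> 0.
Now take the inner product of this character with each irreducible chi from the table, <chi_3*chi_8, chi> = (1/24) sum_C |C| (chi_3*chi_8)(C) conj(chi(C)):
  <chi_3*chi_8, chi_1> = (1/24)[1*(2)*conj(1) + 1*(2)*conj(1) + 2*(1)*conj(1) + 2*(-1)*conj(1) + 2*(-2)*conj(1) + 2*(-1)*conj(1) + 2*(1)*conj(1) + 6*(0)*conj(1) + 6*(0)*conj(1)]
      = (1/24)[(2) + (2) + (2) + (-2) + (-4) + (-2) + (2) + (0) + (0)] = 0/24 = 0
  <chi_3*chi_8, chi_2> = (1/24)[1*(2)*conj(1) + 1*(2)*conj(1) + 2*(1)*conj(1) + 2*(-1)*conj(1) + 2*(-2)*conj(1) + 2*(-1)*conj(1) + 2*(1)*conj(1) + 6*(0)*conj(-1) + 6*(0)*conj(-1)]
      = (1/24)[(2) + (2) + (2) + (-2) + (-4) + (-2) + (2) + (0) + (0)] = 0/24 = 0
  <chi_3*chi_8, chi_3> = (1/24)[1*(2)*conj(1) + 1*(2)*conj(1) + 2*(1)*conj(-1) + 2*(-1)*conj(1) + 2*(-2)*conj(-1) + 2*(-1)*conj(1) + 2*(1)*conj(-1) + 6*(0)*conj(1) + 6*(0)*conj(-1)]
      = (1/24)[(2) + (2) + (-2) + (-2) + (4) + (-2) + (-2) + (0) + (0)] = 0/24 = 0
  <chi_3*chi_8, chi_4> = (1/24)[1*(2)*conj(1) + 1*(2)*conj(1) + 2*(1)*conj(-1) + 2*(-1)*conj(1) + 2*(-2)*conj(-1) + 2*(-1)*conj(1) + 2*(1)*conj(-1) + 6*(0)*conj(-1) + 6*(0)*conj(1)]
      = (1/24)[(2) + (2) + (-2) + (-2) + (4) + (-2) + (-2) + (0) + (0)] = 0/24 = 0
  <chi_3*chi_8, chi_5> = (1/24)[1*(2)*conj(2) + 1*(2)*conj(-2) + 2*(1)*conj(sqrt(3)) + 2*(-1)*conj(1) + 2*(-2)*conj(0) + 2*(-1)*conj(-1) + 2*(1)*conj(-sqrt(3)) + 6*(0)*conj(0) + 6*(0)*conj(0)]
      = (1/24)[(4) + (-4) + (2*sqrt(3)) + (-2) + (0) + (2) + (-2*sqrt(3)) + (0) + (0)] = 0/24 = 0
  <chi_3*chi_8, chi_6> = (1/24)[1*(2)*conj(2) + 1*(2)*conj(2) + 2*(1)*conj(1) + 2*(-1)*conj(-1) + 2*(-2)*conj(-2) + 2*(-1)*conj(-1) + 2*(1)*conj(1) + 6*(0)*conj(0) + 6*(0)*conj(0)]
      = (1/24)[(4) + (4) + (2) + (2) + (8) + (2) + (2) + (0) + (0)] = 24/24 = 1
  <chi_3*chi_8, chi_7> = (1/24)[1*(2)*conj(2) + 1*(2)*conj(-2) + 2*(1)*conj(0) + 2*(-1)*conj(-2) + 2*(-2)*conj(0) + 2*(-1)*conj(2) + 2*(1)*conj(0) + 6*(0)*conj(0) + 6*(0)*conj(0)]
      = (1/24)[(4) + (-4) + (0) + (4) + (0) + (-4) + (0) + (0) + (0)] = 0/24 = 0
  <chi_3*chi_8, chi_8> = (1/24)[1*(2)*conj(2) + 1*(2)*conj(2) + 2*(1)*conj(-1) + 2*(-1)*conj(-1) + 2*(-2)*conj(2) + 2*(-1)*conj(-1) + 2*(1)*conj(-1) + 6*(0)*conj(0) + 6*(0)*conj(0)]
      = (1/24)[(4) + (4) + (-2) + (2) + (-8) + (2) + (-2) + (0) + (0)] = 0/24 = 0
  <chi_3*chi_8, chi_9> = (1/24)[1*(2)*conj(2) + 1*(2)*conj(-2) + 2*(1)*conj(-sqrt(3)) + 2*(-1)*conj(1) + 2*(-2)*conj(0) + 2*(-1)*conj(-1) + 2*(1)*conj(sqrt(3)) + 6*(0)*conj(0) + 6*(0)*conj(0)]
      = (1/24)[(4) + (-4) + (-2*sqrt(3)) + (-2) + (0) + (2) + (2*sqrt(3)) + (0) + (0)] = 0/24 = 0
Hence the multiplicities are chi_6: 1. Dimension check: dim(chi_3)*dim(chi_8) = 1*2 = 2 and sum (mult * dim) = 1*2 = 2.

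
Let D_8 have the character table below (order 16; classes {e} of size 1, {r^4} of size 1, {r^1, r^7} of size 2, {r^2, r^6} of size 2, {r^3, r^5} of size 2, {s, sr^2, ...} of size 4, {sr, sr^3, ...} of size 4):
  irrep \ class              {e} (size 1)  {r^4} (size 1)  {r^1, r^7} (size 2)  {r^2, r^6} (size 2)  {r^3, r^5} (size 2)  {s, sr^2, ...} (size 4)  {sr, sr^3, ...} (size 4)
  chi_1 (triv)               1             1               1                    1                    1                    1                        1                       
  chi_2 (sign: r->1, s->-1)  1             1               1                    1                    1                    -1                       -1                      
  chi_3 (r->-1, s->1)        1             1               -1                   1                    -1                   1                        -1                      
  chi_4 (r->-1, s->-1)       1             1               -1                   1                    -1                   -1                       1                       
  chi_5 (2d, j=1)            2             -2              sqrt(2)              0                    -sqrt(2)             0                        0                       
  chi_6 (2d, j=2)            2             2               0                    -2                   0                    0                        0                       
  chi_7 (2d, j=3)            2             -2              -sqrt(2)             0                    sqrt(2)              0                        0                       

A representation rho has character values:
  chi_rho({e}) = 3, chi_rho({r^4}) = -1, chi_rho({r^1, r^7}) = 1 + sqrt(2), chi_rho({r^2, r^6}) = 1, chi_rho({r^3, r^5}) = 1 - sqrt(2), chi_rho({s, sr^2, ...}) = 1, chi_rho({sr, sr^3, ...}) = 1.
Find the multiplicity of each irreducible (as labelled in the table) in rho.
Multiplicities: chi_1: 1, chi_2: 0, chi_3: 0, chi_4: 0, chi_5: 1, chi_6: 0, chi_7: 0.

Details: Use <chi_rho, chi> = (1/|G|) sum_C |C| * chi_rho(C) * conj(chi(C)) with |G| = 16 for each irreducible chi in the table:
  <chi_rho, chi_1> = (1/16)[1*(3)*conj(1) + 1*(-1)*conj(1) + 2*(1 + sqrt(2))*conj(1) + 2*(1)*conj(1) + 2*(1 - sqrt(2))*conj(1) + 4*(1)*conj(1) + 4*(1)*conj(1)]
      = (1/16)[(3) + (-1) + (2 + 2*sqrt(2)) + (2) + (2 - 2*sqrt(2)) + (4) + (4)] = 16/16 = 1
  <chi_rho, chi_2> = (1/16)[1*(3)*conj(1) + 1*(-1)*conj(1) + 2*(1 + sqrt(2))*conj(1) + 2*(1)*conj(1) + 2*(1 - sqrt(2))*conj(1) + 4*(1)*conj(-1) + 4*(1)*conj(-1)]
      = (1/16)[(3) + (-1) + (2 + 2*sqrt(2)) + (2) + (2 - 2*sqrt(2)) + (-4) + (-4)] = 0/16 = 0
  <chi_rho, chi_3> = (1/16)[1*(3)*conj(1) + 1*(-1)*conj(1) + 2*(1 + sqrt(2))*conj(-1) + 2*(1)*conj(1) + 2*(1 - sqrt(2))*conj(-1) + 4*(1)*conj(1) + 4*(1)*conj(-1)]
      = (1/16)[(3) + (-1) + (-2*sqrt(2) - 2) + (2) + (-2 + 2*sqrt(2)) + (4) + (-4)] = 0/16 = 0
  <chi_rho, chi_4> = (1/16)[1*(3)*conj(1) + 1*(-1)*conj(1) + 2*(1 + sqrt(2))*conj(-1) + 2*(1)*conj(1) + 2*(1 - sqrt(2))*conj(-1) + 4*(1)*conj(-1) + 4*(1)*conj(1)]
      = (1/16)[(3) + (-1) + (-2*sqrt(2) - 2) + (2) + (-2 + 2*sqrt(2)) + (-4) + (4)] = 0/16 = 0
  <chi_rho, chi_5> = (1/16)[1*(3)*conj(2) + 1*(-1)*conj(-2) + 2*(1 + sqrt(2))*conj(sqrt(2)) + 2*(1)*conj(0) + 2*(1 - sqrt(2))*conj(-sqrt(2)) + 4*(1)*conj(0) + 4*(1)*conj(0)]
      = (1/16)[(6) + (2) + (2*sqrt(2) + 4) + (0) + (4 - 2*sqrt(2)) + (0) + (0)] = 16/16 = 1
  <chi_rho, chi_6> = (1/16)[1*(3)*conj(2) + 1*(-1)*conj(2) + 2*(1 + sqrt(2))*conj(0) + 2*(1)*conj(-2) + 2*(1 - sqrt(2))*conj(0) + 4*(1)*conj(0) + 4*(1)*conj(0)]
      = (1/16)[(6) + (-2) + (0) + (-4) + (0) + (0) + (0)] = 0/16 = 0
  <chi_rho, chi_7> = (1/16)[1*(3)*conj(2) + 1*(-1)*conj(-2) + 2*(1 + sqrt(2))*conj(-sqrt(2)) + 2*(1)*conj(0) + 2*(1 - sqrt(2))*conj(sqrt(2)) + 4*(1)*conj(0) + 4*(1)*conj(0)]
      = (1/16)[(6) + (2) + (-4 - 2*sqrt(2)) + (0) + (-4 + 2*sqrt(2)) + (0) + (0)] = 0/16 = 0
Dimension check: dim(rho) = sum (mult * dim) = 1*1 + 0*1 + 0*1 + 0*1 + 1*2 + 0*2 + 0*2 = 3 = chi_rho(e) = 3.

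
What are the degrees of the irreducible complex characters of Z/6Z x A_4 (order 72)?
Dimensions: 1, 1, 1, 1, 1, 1, 1, 1, 1, 1, 1, 1, 1, 1, 1, 1, 1, 1, 3, 3, 3, 3, 3, 3

There are 24 irreducibles (= number of conjugacy classes). Their dimensions d_i satisfy sum d_i^2 = |G| = 72: 1 + 1 + 1 + 1 + 1 + 1 + 1 + 1 + 1 + 1 + 1 + 1 + 1 + 1 + 1 + 1 + 1 + 1 + 9 + 9 + 9 + 9 + 9 + 9 = 72. (For the product with Z/6Z: each of the 6 1-dim characters of Z/6Z tensors with each irrep of A_4, giving 6 copies of each A_4-dimension.)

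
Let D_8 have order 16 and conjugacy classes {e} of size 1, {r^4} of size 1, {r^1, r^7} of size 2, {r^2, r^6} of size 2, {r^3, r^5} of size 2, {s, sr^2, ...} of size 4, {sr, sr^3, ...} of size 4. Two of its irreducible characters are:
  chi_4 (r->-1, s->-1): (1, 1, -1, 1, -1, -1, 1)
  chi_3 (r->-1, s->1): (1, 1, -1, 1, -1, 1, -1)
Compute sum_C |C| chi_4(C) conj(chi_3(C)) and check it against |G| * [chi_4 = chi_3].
Sum = 0; so <chi_4, chi_3> = 0 (distinct irreducibles are orthogonal).

Details: Compute term by term over conjugacy classes (|C| * chi_4(C) * conj(chi_3(C))):
  1*(1)*conj(1) + 1*(1)*conj(1) + 2*(-1)*conj(-1) + 2*(1)*conj(1) + 2*(-1)*conj(-1) + 4*(-1)*conj(1) + 4*(1)*conj(-1)
  = (1) + (1) + (2) + (2) + (2) + (-4) + (-4)
  = 0.
Dividing by |G| = 16 gives 0/16 = 0, matching the row-orthogonality relation <chi_4, chi_3> = [chi_4 = chi_3].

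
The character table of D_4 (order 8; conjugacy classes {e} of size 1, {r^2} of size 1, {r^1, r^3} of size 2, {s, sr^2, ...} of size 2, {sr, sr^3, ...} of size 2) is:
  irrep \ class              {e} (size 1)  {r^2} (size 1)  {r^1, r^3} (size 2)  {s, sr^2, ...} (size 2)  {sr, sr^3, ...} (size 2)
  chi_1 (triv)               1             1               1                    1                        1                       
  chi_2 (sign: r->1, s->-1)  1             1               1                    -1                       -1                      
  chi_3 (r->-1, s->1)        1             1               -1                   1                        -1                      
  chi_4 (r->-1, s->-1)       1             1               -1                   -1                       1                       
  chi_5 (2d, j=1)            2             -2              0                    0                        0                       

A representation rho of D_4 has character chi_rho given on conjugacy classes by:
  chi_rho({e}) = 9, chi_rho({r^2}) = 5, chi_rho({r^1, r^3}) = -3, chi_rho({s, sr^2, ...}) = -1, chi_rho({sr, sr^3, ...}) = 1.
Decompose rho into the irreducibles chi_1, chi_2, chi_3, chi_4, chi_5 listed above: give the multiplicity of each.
Multiplicities: chi_1: 1, chi_2: 1, chi_3: 2, chi_4: 3, chi_5: 1.

Explanation: Use <chi_rho, chi> = (1/|G|) sum_C |C| * chi_rho(C) * conj(chi(C)) with |G| = 8 for each irreducible chi in the table:
  <chi_rho, chi_1> = (1/8)[1*(9)*conj(1) + 1*(5)*conj(1) + 2*(-3)*conj(1) + 2*(-1)*conj(1) + 2*(1)*conj(1)]
      = (1/8)[(9) + (5) + (-6) + (-2) + (2)] = 8/8 = 1
  <chi_rho, chi_2> = (1/8)[1*(9)*conj(1) + 1*(5)*conj(1) + 2*(-3)*conj(1) + 2*(-1)*conj(-1) + 2*(1)*conj(-1)]
      = (1/8)[(9) + (5) + (-6) + (2) + (-2)] = 8/8 = 1
  <chi_rho, chi_3> = (1/8)[1*(9)*conj(1) + 1*(5)*conj(1) + 2*(-3)*conj(-1) + 2*(-1)*conj(1) + 2*(1)*conj(-1)]
      = (1/8)[(9) + (5) + (6) + (-2) + (-2)] = 16/8 = 2
  <chi_rho, chi_4> = (1/8)[1*(9)*conj(1) + 1*(5)*conj(1) + 2*(-3)*conj(-1) + 2*(-1)*conj(-1) + 2*(1)*conj(1)]
      = (1/8)[(9) + (5) + (6) + (2) + (2)] = 24/8 = 3
  <chi_rho, chi_5> = (1/8)[1*(9)*conj(2) + 1*(5)*conj(-2) + 2*(-3)*conj(0) + 2*(-1)*conj(0) + 2*(1)*conj(0)]
      = (1/8)[(18) + (-10) + (0) + (0) + (0)] = 8/8 = 1
Dimension check: dim(rho) = sum (mult * dim) = 1*1 + 1*1 + 2*1 + 3*1 + 1*2 = 9 = chi_rho(e) = 9.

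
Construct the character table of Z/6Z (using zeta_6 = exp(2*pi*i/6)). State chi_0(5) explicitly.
Character table of Z/6Z (irreps indexed chi_0,...,chi_5 with chi_k(m) = zeta_6^(k*m), zeta_6 = exp(2*pi*i/6)):
  irrep \ class  {0} (size 1)  {1} (size 1)    {2} (size 1)    {3} (size 1)  {4} (size 1)    {5} (size 1)  
  chi_0          1             1               1               1             1               1             
  chi_1          1             exp(I*pi/3)     exp(2*I*pi/3)   -1            exp(-2*I*pi/3)  exp(-I*pi/3)  
  chi_2          1             exp(2*I*pi/3)   exp(-2*I*pi/3)  1             exp(2*I*pi/3)   exp(-2*I*pi/3)
  chi_3          1             -1              1               -1            1               -1            
  chi_4          1             exp(-2*I*pi/3)  exp(2*I*pi/3)   1             exp(-2*I*pi/3)  exp(2*I*pi/3) 
  chi_5          1             exp(-I*pi/3)    exp(-2*I*pi/3)  -1            exp(2*I*pi/3)   exp(I*pi/3)   

Spot check: chi_0(5) = zeta_6^(0*5) = zeta_6^0 = 1.

Why: Z/6Z is abelian, so all 6 irreducible complex representations are 1-dimensional. They are given by chi_k(m) = zeta_6^(k*m) for k = 0,...,5. Row orthogonality: sum_m chi_k(m) conj(chi_l(m)) = 6 * [k = l].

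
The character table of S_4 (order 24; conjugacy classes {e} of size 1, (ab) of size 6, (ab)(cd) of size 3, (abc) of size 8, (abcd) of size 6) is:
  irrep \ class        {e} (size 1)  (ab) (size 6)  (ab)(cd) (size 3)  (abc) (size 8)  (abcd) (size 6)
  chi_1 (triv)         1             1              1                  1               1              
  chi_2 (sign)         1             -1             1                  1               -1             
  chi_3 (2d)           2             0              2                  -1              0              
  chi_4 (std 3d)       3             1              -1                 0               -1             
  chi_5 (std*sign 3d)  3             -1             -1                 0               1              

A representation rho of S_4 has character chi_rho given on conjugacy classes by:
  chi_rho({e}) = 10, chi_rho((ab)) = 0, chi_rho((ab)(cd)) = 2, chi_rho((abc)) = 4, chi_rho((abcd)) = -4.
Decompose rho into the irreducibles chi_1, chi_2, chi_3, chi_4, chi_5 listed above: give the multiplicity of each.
Multiplicities: chi_1: 1, chi_2: 3, chi_3: 0, chi_4: 2, chi_5: 0.

Reasoning: Use <chi_rho, chi> = (1/|G|) sum_C |C| * chi_rho(C) * conj(chi(C)) with |G| = 24 for each irreducible chi in the table:
  <chi_rho, chi_1> = (1/24)[1*(10)*conj(1) + 6*(0)*conj(1) + 3*(2)*conj(1) + 8*(4)*conj(1) + 6*(-4)*conj(1)]
      = (1/24)[(10) + (0) + (6) + (32) + (-24)] = 24/24 = 1
  <chi_rho, chi_2> = (1/24)[1*(10)*conj(1) + 6*(0)*conj(-1) + 3*(2)*conj(1) + 8*(4)*conj(1) + 6*(-4)*conj(-1)]
      = (1/24)[(10) + (0) + (6) + (32) + (24)] = 72/24 = 3
  <chi_rho, chi_3> = (1/24)[1*(10)*conj(2) + 6*(0)*conj(0) + 3*(2)*conj(2) + 8*(4)*conj(-1) + 6*(-4)*conj(0)]
      = (1/24)[(20) + (0) + (12) + (-32) + (0)] = 0/24 = 0
  <chi_rho, chi_4> = (1/24)[1*(10)*conj(3) + 6*(0)*conj(1) + 3*(2)*conj(-1) + 8*(4)*conj(0) + 6*(-4)*conj(-1)]
      = (1/24)[(30) + (0) + (-6) + (0) + (24)] = 48/24 = 2
  <chi_rho, chi_5> = (1/24)[1*(10)*conj(3) + 6*(0)*conj(-1) + 3*(2)*conj(-1) + 8*(4)*conj(0) + 6*(-4)*conj(1)]
      = (1/24)[(30) + (0) + (-6) + (0) + (-24)] = 0/24 = 0
Dimension check: dim(rho) = sum (mult * dim) = 1*1 + 3*1 + 0*2 + 2*3 + 0*3 = 10 = chi_rho(e) = 10.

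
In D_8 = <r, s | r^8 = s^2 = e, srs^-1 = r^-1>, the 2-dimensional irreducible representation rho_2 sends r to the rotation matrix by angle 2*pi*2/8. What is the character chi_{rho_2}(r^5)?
chi_{rho_2}(r^5) = 2*cos(2*pi*2*5/8) = 0

Justification: rho_2(r^5) is rotation by angle 2*pi*2*5/8, whose trace is 2*cos(2*pi*2*5/8) = 0.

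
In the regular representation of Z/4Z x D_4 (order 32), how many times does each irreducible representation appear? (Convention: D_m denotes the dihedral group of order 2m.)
Each irreducible V_i of dimension d_i appears with multiplicity d_i, i.e. rho_reg = (direct sum over all irreducibles V_i) d_i V_i. The irreducible dimensions for Z/4Z x D_4 are 1, 1, 1, 1, 1, 1, 1, 1, 1, 1, 1, 1, 1, 1, 1, 1, 2, 2, 2, 2: 16 irreducibles of dimension 1, each with multiplicity 1; 4 irreducibles of dimension 2, each with multiplicity 2. Total dimension 16*1*1 + 4*2*2 = 32 = |G|.

Derivation: General theorem: in the regular representation of a finite group G, each irreducible appears with multiplicity equal to its dimension. Check: dim(rho_reg) = sum d_i^2 = 1 + 1 + 1 + 1 + 1 + 1 + 1 + 1 + 1 + 1 + 1 + 1 + 1 + 1 + 1 + 1 + 4 + 4 + 4 + 4 = 32 = |G|.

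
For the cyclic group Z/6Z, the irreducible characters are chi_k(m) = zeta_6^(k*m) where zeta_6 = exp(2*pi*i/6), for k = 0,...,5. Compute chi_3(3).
chi_3(3) = zeta_6^9 = -1

Details: chi_3(3) = zeta_6^(3*3) = zeta_6^9. Since zeta_6^6 = 1, this equals zeta_6^3 = exp(2*pi*i*3/6) = -1.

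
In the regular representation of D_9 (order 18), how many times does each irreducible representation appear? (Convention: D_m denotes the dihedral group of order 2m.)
Each irreducible V_i of dimension d_i appears with multiplicity d_i, i.e. rho_reg = (direct sum over all irreducibles V_i) d_i V_i. The irreducible dimensions for D_9 are 1, 1, 2, 2, 2, 2: 2 irreducibles of dimension 1, each with multiplicity 1; 4 irreducibles of dimension 2, each with multiplicity 2. Total dimension 2*1*1 + 4*2*2 = 18 = |G|.

Justification: General theorem: in the regular representation of a finite group G, each irreducible appears with multiplicity equal to its dimension. Check: dim(rho_reg) = sum d_i^2 = 1 + 1 + 4 + 4 + 4 + 4 = 18 = |G|.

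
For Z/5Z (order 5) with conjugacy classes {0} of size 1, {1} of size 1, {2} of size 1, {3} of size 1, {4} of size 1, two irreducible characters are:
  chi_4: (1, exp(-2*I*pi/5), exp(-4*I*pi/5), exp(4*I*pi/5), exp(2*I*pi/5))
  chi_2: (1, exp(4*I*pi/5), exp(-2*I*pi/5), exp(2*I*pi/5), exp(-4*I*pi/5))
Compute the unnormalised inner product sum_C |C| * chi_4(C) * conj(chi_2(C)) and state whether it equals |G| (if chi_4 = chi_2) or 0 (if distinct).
Sum = 0; so <chi_4, chi_2> = 0 (distinct irreducibles are orthogonal).

Proof sketch: Compute term by term over conjugacy classes (|C| * chi_4(C) * conj(chi_2(C))):
  1*(1)*conj(1) + 1*(exp(-2*I*pi/5))*conj(exp(4*I*pi/5)) + 1*(exp(-4*I*pi/5))*conj(exp(-2*I*pi/5)) + 1*(exp(4*I*pi/5))*conj(exp(2*I*pi/5)) + 1*(exp(2*I*pi/5))*conj(exp(-4*I*pi/5))
  = (1) + (exp(4*I*pi/5)) + (exp(-2*I*pi/5)) + (exp(2*I*pi/5)) + (exp(-4*I*pi/5))
  = 0.
(Exp terms are combined using exp(i*s)*conj(exp(i*t)) = exp(i*(s-t)), and sums of them are collapsed using the identity that for every m > 1 the m distinct m-th roots of unity sum to 0, e.g. 1 + exp(2*I*pi/3) + exp(-2*I*pi/3) = 0.)
Dividing by |G| = 5 gives 0/5 = 0, matching the row-orthogonality relation <chi_4, chi_2> = [chi_4 = chi_2].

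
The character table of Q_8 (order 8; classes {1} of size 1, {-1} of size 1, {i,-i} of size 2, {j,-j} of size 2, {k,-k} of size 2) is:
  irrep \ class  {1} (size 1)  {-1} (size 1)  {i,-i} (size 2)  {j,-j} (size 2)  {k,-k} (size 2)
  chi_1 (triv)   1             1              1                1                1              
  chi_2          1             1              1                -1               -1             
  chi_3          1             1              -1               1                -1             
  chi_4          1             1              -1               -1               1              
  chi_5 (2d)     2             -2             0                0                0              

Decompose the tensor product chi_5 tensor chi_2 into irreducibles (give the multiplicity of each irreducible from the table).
chi_5 tensor chi_2 = chi_5 (all other irreducibles have multiplicity 0).

Explanation: The character of a tensor product is the pointwise product (chi_5 * chi_2)(C) = chi_5(C) * chi_2(C):
  {1}: (2)*(1), {-1}: (-2)*(1), {i,-i}: (0)*(1), {j,-j}: (0)*(-1), {k,-k}: (0)*(-1)
so (chi_5 * chi_2) takes values
  {1} -> 2, {-1} -> -2, {i,-i} -> 0, {j,-j} -> 0, {k,-k} -> 0.
Now take the inner product of this character with each irreducible chi from the table, <chi_5*chi_2, chi> = (1/8) sum_C |C| (chi_5*chi_2)(C) conj(chi(C)):
  <chi_5*chi_2, chi_1> = (1/8)[1*(2)*conj(1) + 1*(-2)*conj(1) + 2*(0)*conj(1) + 2*(0)*conj(1) + 2*(0)*conj(1)]
      = (1/8)[(2) + (-2) + (0) + (0) + (0)] = 0/8 = 0
  <chi_5*chi_2, chi_2> = (1/8)[1*(2)*conj(1) + 1*(-2)*conj(1) + 2*(0)*conj(1) + 2*(0)*conj(-1) + 2*(0)*conj(-1)]
      = (1/8)[(2) + (-2) + (0) + (0) + (0)] = 0/8 = 0
  <chi_5*chi_2, chi_3> = (1/8)[1*(2)*conj(1) + 1*(-2)*conj(1) + 2*(0)*conj(-1) + 2*(0)*conj(1) + 2*(0)*conj(-1)]
      = (1/8)[(2) + (-2) + (0) + (0) + (0)] = 0/8 = 0
  <chi_5*chi_2, chi_4> = (1/8)[1*(2)*conj(1) + 1*(-2)*conj(1) + 2*(0)*conj(-1) + 2*(0)*conj(-1) + 2*(0)*conj(1)]
      = (1/8)[(2) + (-2) + (0) + (0) + (0)] = 0/8 = 0
  <chi_5*chi_2, chi_5> = (1/8)[1*(2)*conj(2) + 1*(-2)*conj(-2) + 2*(0)*conj(0) + 2*(0)*conj(0) + 2*(0)*conj(0)]
      = (1/8)[(4) + (4) + (0) + (0) + (0)] = 8/8 = 1
Hence the multiplicities are chi_5: 1. Dimension check: dim(chi_5)*dim(chi_2) = 2*1 = 2 and sum (mult * dim) = 1*2 = 2.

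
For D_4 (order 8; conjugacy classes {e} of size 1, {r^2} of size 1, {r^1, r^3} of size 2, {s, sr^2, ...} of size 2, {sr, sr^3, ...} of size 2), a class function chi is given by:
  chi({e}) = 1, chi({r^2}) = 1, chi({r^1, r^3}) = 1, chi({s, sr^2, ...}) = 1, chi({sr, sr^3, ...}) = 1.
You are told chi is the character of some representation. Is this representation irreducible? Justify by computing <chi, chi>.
Irreducible: <chi, chi> = 1.

Working: <chi, chi> = (1/|G|) sum_C |C| * |chi(C)|^2 = (1/8)[1*|1|^2 + 1*|1|^2 + 2*|1|^2 + 2*|1|^2 + 2*|1|^2]
  = (1/8)[(1) + (1) + (2) + (2) + (2)] = 8/8 = 1.
A character is irreducible iff <chi, chi> = 1, so this representation is irreducible.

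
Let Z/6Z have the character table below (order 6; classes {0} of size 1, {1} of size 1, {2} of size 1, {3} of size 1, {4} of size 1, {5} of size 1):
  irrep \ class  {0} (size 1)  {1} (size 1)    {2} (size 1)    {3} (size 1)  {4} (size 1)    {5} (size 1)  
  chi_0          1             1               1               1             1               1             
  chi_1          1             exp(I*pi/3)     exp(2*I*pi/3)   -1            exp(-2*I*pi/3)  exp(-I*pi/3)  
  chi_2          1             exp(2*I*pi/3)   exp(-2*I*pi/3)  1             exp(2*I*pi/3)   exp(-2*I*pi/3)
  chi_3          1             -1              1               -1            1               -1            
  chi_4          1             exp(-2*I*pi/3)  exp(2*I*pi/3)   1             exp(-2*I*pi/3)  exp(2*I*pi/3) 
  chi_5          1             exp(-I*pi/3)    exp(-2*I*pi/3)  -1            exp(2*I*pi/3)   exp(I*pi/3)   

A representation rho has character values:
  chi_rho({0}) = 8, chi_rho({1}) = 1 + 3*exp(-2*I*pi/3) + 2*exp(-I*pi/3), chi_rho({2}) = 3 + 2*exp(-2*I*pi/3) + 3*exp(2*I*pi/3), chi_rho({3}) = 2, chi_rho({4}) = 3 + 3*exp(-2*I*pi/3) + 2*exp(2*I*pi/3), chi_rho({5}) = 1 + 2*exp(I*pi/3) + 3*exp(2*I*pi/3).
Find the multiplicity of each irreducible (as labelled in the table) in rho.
Multiplicities: chi_0: 2, chi_1: 0, chi_2: 0, chi_3: 1, chi_4: 3, chi_5: 2.

Derivation: Use <chi_rho, chi> = (1/|G|) sum_C |C| * chi_rho(C) * conj(chi(C)) with |G| = 6 for each irreducible chi in the table:
  <chi_rho, chi_0> = (1/6)[1*(8)*conj(1) + 1*(1 + 3*exp(-2*I*pi/3) + 2*exp(-I*pi/3))*conj(1) + 1*(3 + 2*exp(-2*I*pi/3) + 3*exp(2*I*pi/3))*conj(1) + 1*(2)*conj(1) + 1*(3 + 3*exp(-2*I*pi/3) + 2*exp(2*I*pi/3))*conj(1) + 1*(1 + 2*exp(I*pi/3) + 3*exp(2*I*pi/3))*conj(1)]
      = (1/6)[(8) + (1 + 3*exp(-2*I*pi/3) + 2*exp(-I*pi/3)) + (3 + 2*exp(-2*I*pi/3) + 3*exp(2*I*pi/3)) + (2) + (3 + 3*exp(-2*I*pi/3) + 2*exp(2*I*pi/3)) + (1 + 2*exp(I*pi/3) + 3*exp(2*I*pi/3))] = 12/6 = 2
  <chi_rho, chi_1> = (1/6)[1*(8)*conj(1) + 1*(1 + 3*exp(-2*I*pi/3) + 2*exp(-I*pi/3))*conj(exp(I*pi/3)) + 1*(3 + 2*exp(-2*I*pi/3) + 3*exp(2*I*pi/3))*conj(exp(2*I*pi/3)) + 1*(2)*conj(-1) + 1*(3 + 3*exp(-2*I*pi/3) + 2*exp(2*I*pi/3))*conj(exp(-2*I*pi/3)) + 1*(1 + 2*exp(I*pi/3) + 3*exp(2*I*pi/3))*conj(exp(-I*pi/3))]
      = (1/6)[(8) + (-3 + 2*exp(-2*I*pi/3) + exp(-I*pi/3)) + (3 + 3*exp(-2*I*pi/3) + 2*exp(2*I*pi/3)) + (-2) + (3 + 2*exp(-2*I*pi/3) + 3*exp(2*I*pi/3)) + (-3 + exp(I*pi/3) + 2*exp(2*I*pi/3))] = 0/6 = 0
  <chi_rho, chi_2> = (1/6)[1*(8)*conj(1) + 1*(1 + 3*exp(-2*I*pi/3) + 2*exp(-I*pi/3))*conj(exp(2*I*pi/3)) + 1*(3 + 2*exp(-2*I*pi/3) + 3*exp(2*I*pi/3))*conj(exp(-2*I*pi/3)) + 1*(2)*conj(1) + 1*(3 + 3*exp(-2*I*pi/3) + 2*exp(2*I*pi/3))*conj(exp(2*I*pi/3)) + 1*(1 + 2*exp(I*pi/3) + 3*exp(2*I*pi/3))*conj(exp(-2*I*pi/3))]
      = (1/6)[(8) + (-2 + exp(-2*I*pi/3) + 3*exp(2*I*pi/3)) + (-1) + (2) + (-1) + (-2 + 3*exp(-2*I*pi/3) + exp(2*I*pi/3))] = 0/6 = 0
  <chi_rho, chi_3> = (1/6)[1*(8)*conj(1) + 1*(1 + 3*exp(-2*I*pi/3) + 2*exp(-I*pi/3))*conj(-1) + 1*(3 + 2*exp(-2*I*pi/3) + 3*exp(2*I*pi/3))*conj(1) + 1*(2)*conj(-1) + 1*(3 + 3*exp(-2*I*pi/3) + 2*exp(2*I*pi/3))*conj(1) + 1*(1 + 2*exp(I*pi/3) + 3*exp(2*I*pi/3))*conj(-1)]
      = (1/6)[(8) + (-1 - 2*exp(-I*pi/3) - 3*exp(-2*I*pi/3)) + (3 + 2*exp(-2*I*pi/3) + 3*exp(2*I*pi/3)) + (-2) + (3 + 3*exp(-2*I*pi/3) + 2*exp(2*I*pi/3)) + (-1 - 3*exp(2*I*pi/3) - 2*exp(I*pi/3))] = 6/6 = 1
  <chi_rho, chi_4> = (1/6)[1*(8)*conj(1) + 1*(1 + 3*exp(-2*I*pi/3) + 2*exp(-I*pi/3))*conj(exp(-2*I*pi/3)) + 1*(3 + 2*exp(-2*I*pi/3) + 3*exp(2*I*pi/3))*conj(exp(2*I*pi/3)) + 1*(2)*conj(1) + 1*(3 + 3*exp(-2*I*pi/3) + 2*exp(2*I*pi/3))*conj(exp(-2*I*pi/3)) + 1*(1 + 2*exp(I*pi/3) + 3*exp(2*I*pi/3))*conj(exp(2*I*pi/3))]
      = (1/6)[(8) + (3 + exp(2*I*pi/3) + 2*exp(I*pi/3)) + (3 + 3*exp(-2*I*pi/3) + 2*exp(2*I*pi/3)) + (2) + (3 + 2*exp(-2*I*pi/3) + 3*exp(2*I*pi/3)) + (3 + 2*exp(-I*pi/3) + exp(-2*I*pi/3))] = 18/6 = 3
  <chi_rho, chi_5> = (1/6)[1*(8)*conj(1) + 1*(1 + 3*exp(-2*I*pi/3) + 2*exp(-I*pi/3))*conj(exp(-I*pi/3)) + 1*(3 + 2*exp(-2*I*pi/3) + 3*exp(2*I*pi/3))*conj(exp(-2*I*pi/3)) + 1*(2)*conj(-1) + 1*(3 + 3*exp(-2*I*pi/3) + 2*exp(2*I*pi/3))*conj(exp(2*I*pi/3)) + 1*(1 + 2*exp(I*pi/3) + 3*exp(2*I*pi/3))*conj(exp(I*pi/3))]
      = (1/6)[(8) + (2 + 3*exp(-I*pi/3) + exp(I*pi/3)) + (-1) + (-2) + (-1) + (2 + exp(-I*pi/3) + 3*exp(I*pi/3))] = 12/6 = 2
(Exp terms are combined using exp(i*s)*conj(exp(i*t)) = exp(i*(s-t)), and sums of them are collapsed using the identity that for every m > 1 the m distinct m-th roots of unity sum to 0, e.g. 1 + exp(2*I*pi/3) + exp(-2*I*pi/3) = 0.)
Dimension check: dim(rho) = sum (mult * dim) = 2*1 + 0*1 + 0*1 + 1*1 + 3*1 + 2*1 = 8 = chi_rho(e) = 8.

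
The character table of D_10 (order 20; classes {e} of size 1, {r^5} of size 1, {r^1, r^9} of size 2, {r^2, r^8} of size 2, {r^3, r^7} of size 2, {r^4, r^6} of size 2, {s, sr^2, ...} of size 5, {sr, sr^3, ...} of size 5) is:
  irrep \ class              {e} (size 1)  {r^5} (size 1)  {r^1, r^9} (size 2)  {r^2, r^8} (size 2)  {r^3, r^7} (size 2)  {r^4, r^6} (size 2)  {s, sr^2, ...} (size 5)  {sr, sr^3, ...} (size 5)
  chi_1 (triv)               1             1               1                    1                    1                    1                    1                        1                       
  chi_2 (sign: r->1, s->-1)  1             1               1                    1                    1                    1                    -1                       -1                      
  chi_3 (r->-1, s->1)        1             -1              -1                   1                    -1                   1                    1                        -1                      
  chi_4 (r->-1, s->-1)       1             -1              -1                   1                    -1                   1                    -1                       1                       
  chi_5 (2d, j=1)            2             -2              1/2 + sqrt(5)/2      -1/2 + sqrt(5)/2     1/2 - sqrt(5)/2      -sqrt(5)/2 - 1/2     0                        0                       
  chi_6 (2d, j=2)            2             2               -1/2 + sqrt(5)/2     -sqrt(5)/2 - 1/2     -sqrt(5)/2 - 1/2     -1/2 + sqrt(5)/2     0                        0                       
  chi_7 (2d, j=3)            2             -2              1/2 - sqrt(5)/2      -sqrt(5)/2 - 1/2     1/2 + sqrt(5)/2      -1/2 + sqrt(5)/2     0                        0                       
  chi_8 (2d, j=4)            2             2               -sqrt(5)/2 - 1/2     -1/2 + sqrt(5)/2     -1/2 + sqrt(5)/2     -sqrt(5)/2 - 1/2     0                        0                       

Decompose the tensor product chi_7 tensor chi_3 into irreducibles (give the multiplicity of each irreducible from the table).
chi_7 tensor chi_3 = chi_6 (all other irreducibles have multiplicity 0).

Derivation: The character of a tensor product is the pointwise product (chi_7 * chi_3)(C) = chi_7(C) * chi_3(C):
  {e}: (2)*(1), {r^5}: (-2)*(-1), {r^1, r^9}: (1/2 - sqrt(5)/2)*(-1), {r^2, r^8}: (-sqrt(5)/2 - 1/2)*(1), {r^3, r^7}: (1/2 + sqrt(5)/2)*(-1), {r^4, r^6}: (-1/2 + sqrt(5)/2)*(1), {s, sr^2, ...}: (0)*(1), {sr, sr^3, ...}: (0)*(-1)
so (chi_7 * chi_3) takes values
  {e} -> 2, {r^5} -> 2, {r^1, r^9} -> -1/2 + sqrt(5)/2, {r^2, r^8} -> -sqrt(5)/2 - 1/2, {r^3, r^7} -> -sqrt(5)/2 - 1/2, {r^4, r^6} -> -1/2 + sqrt(5)/2, {s, sr^2, ...} -> 0, {sr, sr^3, ...} -> 0.
Now take the inner product of this character with each irreducible chi from the table, <chi_7*chi_3, chi> = (1/20) sum_C |C| (chi_7*chi_3)(C) conj(chi(C)):
  <chi_7*chi_3, chi_1> = (1/20)[1*(2)*conj(1) + 1*(2)*conj(1) + 2*(-1/2 + sqrt(5)/2)*conj(1) + 2*(-sqrt(5)/2 - 1/2)*conj(1) + 2*(-sqrt(5)/2 - 1/2)*conj(1) + 2*(-1/2 + sqrt(5)/2)*conj(1) + 5*(0)*conj(1) + 5*(0)*conj(1)]
      = (1/20)[(2) + (2) + (-1 + sqrt(5)) + (-sqrt(5) - 1) + (-sqrt(5) - 1) + (-1 + sqrt(5)) + (0) + (0)] = 0/20 = 0
  <chi_7*chi_3, chi_2> = (1/20)[1*(2)*conj(1) + 1*(2)*conj(1) + 2*(-1/2 + sqrt(5)/2)*conj(1) + 2*(-sqrt(5)/2 - 1/2)*conj(1) + 2*(-sqrt(5)/2 - 1/2)*conj(1) + 2*(-1/2 + sqrt(5)/2)*conj(1) + 5*(0)*conj(-1) + 5*(0)*conj(-1)]
      = (1/20)[(2) + (2) + (-1 + sqrt(5)) + (-sqrt(5) - 1) + (-sqrt(5) - 1) + (-1 + sqrt(5)) + (0) + (0)] = 0/20 = 0
  <chi_7*chi_3, chi_3> = (1/20)[1*(2)*conj(1) + 1*(2)*conj(-1) + 2*(-1/2 + sqrt(5)/2)*conj(-1) + 2*(-sqrt(5)/2 - 1/2)*conj(1) + 2*(-sqrt(5)/2 - 1/2)*conj(-1) + 2*(-1/2 + sqrt(5)/2)*conj(1) + 5*(0)*conj(1) + 5*(0)*conj(-1)]
      = (1/20)[(2) + (-2) + (1 - sqrt(5)) + (-sqrt(5) - 1) + (1 + sqrt(5)) + (-1 + sqrt(5)) + (0) + (0)] = 0/20 = 0
  <chi_7*chi_3, chi_4> = (1/20)[1*(2)*conj(1) + 1*(2)*conj(-1) + 2*(-1/2 + sqrt(5)/2)*conj(-1) + 2*(-sqrt(5)/2 - 1/2)*conj(1) + 2*(-sqrt(5)/2 - 1/2)*conj(-1) + 2*(-1/2 + sqrt(5)/2)*conj(1) + 5*(0)*conj(-1) + 5*(0)*conj(1)]
      = (1/20)[(2) + (-2) + (1 - sqrt(5)) + (-sqrt(5) - 1) + (1 + sqrt(5)) + (-1 + sqrt(5)) + (0) + (0)] = 0/20 = 0
  <chi_7*chi_3, chi_5> = (1/20)[1*(2)*conj(2) + 1*(2)*conj(-2) + 2*(-1/2 + sqrt(5)/2)*conj(1/2 + sqrt(5)/2) + 2*(-sqrt(5)/2 - 1/2)*conj(-1/2 + sqrt(5)/2) + 2*(-sqrt(5)/2 - 1/2)*conj(1/2 - sqrt(5)/2) + 2*(-1/2 + sqrt(5)/2)*conj(-sqrt(5)/2 - 1/2) + 5*(0)*conj(0) + 5*(0)*conj(0)]
      = (1/20)[(4) + (-4) + (2) + (-2) + (2) + (-2) + (0) + (0)] = 0/20 = 0
  <chi_7*chi_3, chi_6> = (1/20)[1*(2)*conj(2) + 1*(2)*conj(2) + 2*(-1/2 + sqrt(5)/2)*conj(-1/2 + sqrt(5)/2) + 2*(-sqrt(5)/2 - 1/2)*conj(-sqrt(5)/2 - 1/2) + 2*(-sqrt(5)/2 - 1/2)*conj(-sqrt(5)/2 - 1/2) + 2*(-1/2 + sqrt(5)/2)*conj(-1/2 + sqrt(5)/2) + 5*(0)*conj(0) + 5*(0)*conj(0)]
      = (1/20)[(4) + (4) + (3 - sqrt(5)) + (sqrt(5) + 3) + (sqrt(5) + 3) + (3 - sqrt(5)) + (0) + (0)] = 20/20 = 1
  <chi_7*chi_3, chi_7> = (1/20)[1*(2)*conj(2) + 1*(2)*conj(-2) + 2*(-1/2 + sqrt(5)/2)*conj(1/2 - sqrt(5)/2) + 2*(-sqrt(5)/2 - 1/2)*conj(-sqrt(5)/2 - 1/2) + 2*(-sqrt(5)/2 - 1/2)*conj(1/2 + sqrt(5)/2) + 2*(-1/2 + sqrt(5)/2)*conj(-1/2 + sqrt(5)/2) + 5*(0)*conj(0) + 5*(0)*conj(0)]
      = (1/20)[(4) + (-4) + (-3 + sqrt(5)) + (sqrt(5) + 3) + (-3 - sqrt(5)) + (3 - sqrt(5)) + (0) + (0)] = 0/20 = 0
  <chi_7*chi_3, chi_8> = (1/20)[1*(2)*conj(2) + 1*(2)*conj(2) + 2*(-1/2 + sqrt(5)/2)*conj(-sqrt(5)/2 - 1/2) + 2*(-sqrt(5)/2 - 1/2)*conj(-1/2 + sqrt(5)/2) + 2*(-sqrt(5)/2 - 1/2)*conj(-1/2 + sqrt(5)/2) + 2*(-1/2 + sqrt(5)/2)*conj(-sqrt(5)/2 - 1/2) + 5*(0)*conj(0) + 5*(0)*conj(0)]
      = (1/20)[(4) + (4) + (-2) + (-2) + (-2) + (-2) + (0) + (0)] = 0/20 = 0
Hence the multiplicities are chi_6: 1. Dimension check: dim(chi_7)*dim(chi_3) = 2*1 = 2 and sum (mult * dim) = 1*2 = 2.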